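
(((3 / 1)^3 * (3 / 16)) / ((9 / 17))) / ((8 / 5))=5.98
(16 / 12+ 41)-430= -1163 / 3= -387.67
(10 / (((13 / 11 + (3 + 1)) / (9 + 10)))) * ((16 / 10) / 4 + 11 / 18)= 1001 / 27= 37.07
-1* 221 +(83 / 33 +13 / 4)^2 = -3271583 / 17424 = -187.76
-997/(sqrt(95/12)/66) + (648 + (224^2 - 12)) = 27425.36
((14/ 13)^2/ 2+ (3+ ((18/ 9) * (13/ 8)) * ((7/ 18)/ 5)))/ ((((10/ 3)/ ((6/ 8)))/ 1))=233179/ 270400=0.86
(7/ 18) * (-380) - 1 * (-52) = -862/ 9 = -95.78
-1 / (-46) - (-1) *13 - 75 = -2851 / 46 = -61.98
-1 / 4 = -0.25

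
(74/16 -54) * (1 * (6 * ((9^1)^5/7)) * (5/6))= -116621775/56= -2082531.70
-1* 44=-44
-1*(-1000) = 1000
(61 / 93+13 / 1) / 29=0.47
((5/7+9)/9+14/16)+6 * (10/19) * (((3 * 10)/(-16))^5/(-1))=736773535/9805824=75.14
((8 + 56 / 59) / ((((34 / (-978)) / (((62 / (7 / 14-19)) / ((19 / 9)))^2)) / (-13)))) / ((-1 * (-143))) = 29233343232 / 495691627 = 58.97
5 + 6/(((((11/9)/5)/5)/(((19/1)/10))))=2620/11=238.18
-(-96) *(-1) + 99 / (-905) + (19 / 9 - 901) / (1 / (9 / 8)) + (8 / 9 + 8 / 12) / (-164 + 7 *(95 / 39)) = -68921223553 / 62238660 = -1107.37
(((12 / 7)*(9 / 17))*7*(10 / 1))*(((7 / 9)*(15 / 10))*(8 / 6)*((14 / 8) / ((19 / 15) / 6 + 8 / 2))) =41.07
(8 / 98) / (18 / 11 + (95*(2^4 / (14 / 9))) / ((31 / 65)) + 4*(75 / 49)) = 682 / 17181921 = 0.00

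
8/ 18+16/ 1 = 148/ 9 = 16.44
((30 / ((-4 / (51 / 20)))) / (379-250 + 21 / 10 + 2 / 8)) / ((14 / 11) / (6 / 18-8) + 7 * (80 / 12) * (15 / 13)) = -2516085 / 927614716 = -0.00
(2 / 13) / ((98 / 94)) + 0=94 / 637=0.15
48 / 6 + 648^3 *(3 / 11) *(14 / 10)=5714054072 / 55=103891892.22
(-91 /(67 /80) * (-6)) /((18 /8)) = 58240 /201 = 289.75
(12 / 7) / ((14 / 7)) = 6 / 7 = 0.86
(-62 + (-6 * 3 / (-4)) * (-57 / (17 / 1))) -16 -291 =-13059 / 34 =-384.09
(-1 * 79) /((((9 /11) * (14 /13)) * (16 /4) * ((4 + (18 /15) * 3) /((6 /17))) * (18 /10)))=-282425 /488376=-0.58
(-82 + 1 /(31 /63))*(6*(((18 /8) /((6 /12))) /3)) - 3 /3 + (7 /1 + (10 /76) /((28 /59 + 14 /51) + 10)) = -27192751605 /38101232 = -713.70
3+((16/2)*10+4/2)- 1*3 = 82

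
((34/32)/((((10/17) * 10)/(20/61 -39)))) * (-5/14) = 97393/39040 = 2.49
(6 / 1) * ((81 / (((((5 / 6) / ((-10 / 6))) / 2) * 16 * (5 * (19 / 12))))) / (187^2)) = -1458 / 3322055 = -0.00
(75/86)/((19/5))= 375/1634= 0.23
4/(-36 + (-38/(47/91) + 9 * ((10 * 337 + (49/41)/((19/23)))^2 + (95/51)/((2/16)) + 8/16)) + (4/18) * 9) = 3878927672/99203486300781005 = 0.00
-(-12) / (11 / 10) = 120 / 11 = 10.91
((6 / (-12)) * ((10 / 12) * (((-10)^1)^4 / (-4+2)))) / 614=3125 / 921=3.39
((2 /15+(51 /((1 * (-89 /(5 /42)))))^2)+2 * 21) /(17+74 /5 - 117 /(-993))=324809799197 /246030315552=1.32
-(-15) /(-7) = -15 /7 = -2.14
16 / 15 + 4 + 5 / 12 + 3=509 / 60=8.48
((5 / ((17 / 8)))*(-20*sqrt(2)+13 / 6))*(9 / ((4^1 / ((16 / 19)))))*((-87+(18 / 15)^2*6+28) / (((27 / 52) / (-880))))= 2396652544 / 2907 -7374315520*sqrt(2) / 969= -9938052.47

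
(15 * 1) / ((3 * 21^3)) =5 / 9261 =0.00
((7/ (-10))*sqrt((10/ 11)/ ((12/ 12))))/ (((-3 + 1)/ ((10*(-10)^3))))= -3500*sqrt(110)/ 11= -3337.12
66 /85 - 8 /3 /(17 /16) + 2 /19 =-464 /285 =-1.63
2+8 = 10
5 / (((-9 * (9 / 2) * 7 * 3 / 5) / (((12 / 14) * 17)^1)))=-1700 / 3969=-0.43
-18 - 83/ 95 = -1793/ 95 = -18.87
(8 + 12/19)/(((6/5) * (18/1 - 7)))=410/627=0.65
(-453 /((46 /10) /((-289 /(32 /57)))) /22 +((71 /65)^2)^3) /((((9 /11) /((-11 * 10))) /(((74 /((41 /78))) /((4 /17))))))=-19484280721725891152983 /105038789700000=-185496051.29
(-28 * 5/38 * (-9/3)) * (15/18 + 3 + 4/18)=2555/57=44.82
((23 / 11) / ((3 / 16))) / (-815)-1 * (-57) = 1532647 / 26895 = 56.99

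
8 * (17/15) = 136/15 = 9.07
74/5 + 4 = 18.80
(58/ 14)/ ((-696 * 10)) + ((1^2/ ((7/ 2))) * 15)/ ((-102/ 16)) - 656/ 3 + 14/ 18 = -18726371/ 85680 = -218.56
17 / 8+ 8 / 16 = 21 / 8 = 2.62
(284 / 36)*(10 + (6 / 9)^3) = 19738 / 243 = 81.23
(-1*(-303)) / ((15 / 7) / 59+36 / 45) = 625695 / 1727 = 362.30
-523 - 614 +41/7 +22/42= -23743/21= -1130.62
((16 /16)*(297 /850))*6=891 /425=2.10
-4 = -4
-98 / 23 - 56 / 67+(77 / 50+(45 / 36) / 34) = -3.52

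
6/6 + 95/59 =154/59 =2.61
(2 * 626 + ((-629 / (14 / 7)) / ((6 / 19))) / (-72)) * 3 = 1093679 / 288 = 3797.50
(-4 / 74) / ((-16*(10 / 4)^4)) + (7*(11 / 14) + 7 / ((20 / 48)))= 1031379 / 46250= 22.30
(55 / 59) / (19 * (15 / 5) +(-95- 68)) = -55 / 6254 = -0.01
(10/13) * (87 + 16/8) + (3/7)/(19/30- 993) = 185472160/2709161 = 68.46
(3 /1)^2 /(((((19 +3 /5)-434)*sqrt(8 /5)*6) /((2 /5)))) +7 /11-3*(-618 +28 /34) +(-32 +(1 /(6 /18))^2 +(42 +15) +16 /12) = 1058887 /561-3*sqrt(10) /8288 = 1887.50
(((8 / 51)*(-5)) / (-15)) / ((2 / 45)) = 1.18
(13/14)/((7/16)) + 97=4857/49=99.12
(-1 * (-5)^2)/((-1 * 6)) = 25/6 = 4.17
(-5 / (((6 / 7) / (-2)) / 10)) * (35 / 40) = 1225 / 12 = 102.08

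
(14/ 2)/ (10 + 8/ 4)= 7/ 12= 0.58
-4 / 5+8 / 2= 16 / 5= 3.20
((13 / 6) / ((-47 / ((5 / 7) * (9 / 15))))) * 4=-0.08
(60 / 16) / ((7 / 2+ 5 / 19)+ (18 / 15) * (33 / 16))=2850 / 4741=0.60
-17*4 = -68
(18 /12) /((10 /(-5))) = -3 /4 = -0.75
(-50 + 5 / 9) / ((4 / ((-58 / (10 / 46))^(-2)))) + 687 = 44011967867 / 64064016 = 687.00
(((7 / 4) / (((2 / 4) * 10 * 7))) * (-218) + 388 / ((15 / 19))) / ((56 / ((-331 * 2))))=-4772027 / 840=-5680.98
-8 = -8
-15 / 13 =-1.15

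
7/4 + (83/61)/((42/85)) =23077/5124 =4.50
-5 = -5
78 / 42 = 13 / 7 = 1.86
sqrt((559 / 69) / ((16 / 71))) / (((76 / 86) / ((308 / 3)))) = 3311* sqrt(2738541) / 7866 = 696.57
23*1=23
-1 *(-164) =164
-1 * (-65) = 65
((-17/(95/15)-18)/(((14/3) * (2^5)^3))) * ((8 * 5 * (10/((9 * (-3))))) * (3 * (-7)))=-3275/77824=-0.04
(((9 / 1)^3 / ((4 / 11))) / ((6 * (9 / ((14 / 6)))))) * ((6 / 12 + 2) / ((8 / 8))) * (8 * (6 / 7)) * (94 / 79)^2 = 13121460 / 6241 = 2102.46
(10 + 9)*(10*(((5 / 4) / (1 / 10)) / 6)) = 2375 / 6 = 395.83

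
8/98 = 4/49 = 0.08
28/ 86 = 14/ 43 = 0.33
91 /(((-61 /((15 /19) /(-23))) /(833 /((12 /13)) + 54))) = 227045 /4636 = 48.97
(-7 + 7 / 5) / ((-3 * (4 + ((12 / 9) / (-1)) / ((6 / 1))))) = 42 / 85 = 0.49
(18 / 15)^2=36 / 25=1.44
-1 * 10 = -10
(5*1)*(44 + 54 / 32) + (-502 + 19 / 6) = -12979 / 48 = -270.40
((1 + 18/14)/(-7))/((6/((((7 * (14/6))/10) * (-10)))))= 8/9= 0.89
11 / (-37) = -11 / 37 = -0.30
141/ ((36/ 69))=270.25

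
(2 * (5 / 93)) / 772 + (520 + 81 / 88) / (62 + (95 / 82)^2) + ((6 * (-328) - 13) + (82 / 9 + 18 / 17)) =-2805665465447377 / 1429561225719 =-1962.61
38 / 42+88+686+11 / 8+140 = 153935 / 168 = 916.28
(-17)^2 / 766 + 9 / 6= 719 / 383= 1.88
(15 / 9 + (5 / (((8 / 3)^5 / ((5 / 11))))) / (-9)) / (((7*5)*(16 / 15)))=1800215 / 40370176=0.04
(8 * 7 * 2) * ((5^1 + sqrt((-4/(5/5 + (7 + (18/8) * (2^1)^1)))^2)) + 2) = 20496/25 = 819.84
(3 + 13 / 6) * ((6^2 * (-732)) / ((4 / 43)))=-1463634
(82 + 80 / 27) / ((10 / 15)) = 1147 / 9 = 127.44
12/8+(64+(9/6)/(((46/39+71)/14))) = 370403/5630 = 65.79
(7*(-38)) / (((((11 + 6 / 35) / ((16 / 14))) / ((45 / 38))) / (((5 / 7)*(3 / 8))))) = -8.63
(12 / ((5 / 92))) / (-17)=-12.99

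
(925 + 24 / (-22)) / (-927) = -10163 / 10197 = -1.00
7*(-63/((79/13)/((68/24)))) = -32487/158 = -205.61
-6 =-6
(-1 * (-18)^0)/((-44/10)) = 5/22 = 0.23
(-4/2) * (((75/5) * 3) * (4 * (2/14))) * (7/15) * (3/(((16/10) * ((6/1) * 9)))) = -5/6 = -0.83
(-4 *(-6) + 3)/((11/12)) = 324/11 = 29.45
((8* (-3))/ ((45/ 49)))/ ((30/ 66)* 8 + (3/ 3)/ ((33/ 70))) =-2156/ 475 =-4.54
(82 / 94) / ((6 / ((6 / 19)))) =41 / 893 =0.05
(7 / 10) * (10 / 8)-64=-505 / 8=-63.12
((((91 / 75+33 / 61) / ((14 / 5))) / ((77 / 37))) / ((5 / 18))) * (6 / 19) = 5345316 / 15617525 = 0.34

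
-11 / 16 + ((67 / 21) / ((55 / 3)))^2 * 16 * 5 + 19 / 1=9835169 / 474320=20.74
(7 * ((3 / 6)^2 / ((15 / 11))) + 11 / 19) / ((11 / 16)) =2.71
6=6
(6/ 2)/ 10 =3/ 10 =0.30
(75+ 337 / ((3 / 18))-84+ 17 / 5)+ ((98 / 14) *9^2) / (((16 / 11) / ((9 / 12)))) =738803 / 320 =2308.76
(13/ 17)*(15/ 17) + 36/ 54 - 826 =-824.66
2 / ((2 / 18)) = 18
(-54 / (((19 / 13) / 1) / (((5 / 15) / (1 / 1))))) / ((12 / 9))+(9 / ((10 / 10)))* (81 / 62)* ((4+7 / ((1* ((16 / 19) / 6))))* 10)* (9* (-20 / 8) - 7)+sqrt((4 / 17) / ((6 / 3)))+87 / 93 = -1761163627 / 9424+sqrt(34) / 17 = -186880.35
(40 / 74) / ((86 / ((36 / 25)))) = 72 / 7955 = 0.01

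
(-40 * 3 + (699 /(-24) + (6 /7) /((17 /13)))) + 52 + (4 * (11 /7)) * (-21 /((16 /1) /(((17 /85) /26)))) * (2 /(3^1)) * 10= -1199143 /12376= -96.89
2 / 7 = 0.29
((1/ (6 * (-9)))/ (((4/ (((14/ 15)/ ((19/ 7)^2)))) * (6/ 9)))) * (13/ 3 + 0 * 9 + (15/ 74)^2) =-24649009/ 6404948640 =-0.00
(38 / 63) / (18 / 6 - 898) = -38 / 56385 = -0.00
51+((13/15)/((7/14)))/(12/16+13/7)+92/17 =1062481/18615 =57.08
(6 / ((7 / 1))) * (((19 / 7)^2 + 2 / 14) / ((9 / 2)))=1472 / 1029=1.43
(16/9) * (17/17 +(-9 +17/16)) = -37/3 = -12.33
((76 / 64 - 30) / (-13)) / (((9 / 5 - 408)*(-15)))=0.00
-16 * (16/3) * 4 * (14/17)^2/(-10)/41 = 100352/177735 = 0.56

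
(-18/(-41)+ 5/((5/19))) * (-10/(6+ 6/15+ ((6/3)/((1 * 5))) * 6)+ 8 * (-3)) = -440741/902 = -488.63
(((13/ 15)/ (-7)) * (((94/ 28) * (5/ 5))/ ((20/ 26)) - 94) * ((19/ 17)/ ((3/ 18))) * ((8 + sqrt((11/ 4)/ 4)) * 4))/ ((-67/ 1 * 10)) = -24796824/ 6976375 - 3099603 * sqrt(11)/ 27905500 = -3.92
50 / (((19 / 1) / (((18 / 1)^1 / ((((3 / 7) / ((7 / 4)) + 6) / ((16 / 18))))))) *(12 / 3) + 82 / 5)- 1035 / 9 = -2571165 / 22571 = -113.91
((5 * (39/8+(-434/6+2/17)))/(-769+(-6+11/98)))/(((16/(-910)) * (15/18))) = -612555125/20655408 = -29.66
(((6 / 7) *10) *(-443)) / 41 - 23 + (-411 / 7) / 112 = -3733123 / 32144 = -116.14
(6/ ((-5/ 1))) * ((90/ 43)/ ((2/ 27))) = -1458/ 43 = -33.91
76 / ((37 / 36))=2736 / 37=73.95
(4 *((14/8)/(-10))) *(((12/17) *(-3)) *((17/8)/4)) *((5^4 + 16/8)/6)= 13167/160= 82.29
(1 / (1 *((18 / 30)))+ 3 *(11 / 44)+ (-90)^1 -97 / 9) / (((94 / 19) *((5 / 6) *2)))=-67279 / 5640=-11.93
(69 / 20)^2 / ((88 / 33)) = 14283 / 3200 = 4.46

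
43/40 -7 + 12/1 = 243/40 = 6.08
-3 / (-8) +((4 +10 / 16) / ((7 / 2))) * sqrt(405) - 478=-3821 / 8 +333 * sqrt(5) / 28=-451.03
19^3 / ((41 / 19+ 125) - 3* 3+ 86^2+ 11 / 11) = 130321 / 142788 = 0.91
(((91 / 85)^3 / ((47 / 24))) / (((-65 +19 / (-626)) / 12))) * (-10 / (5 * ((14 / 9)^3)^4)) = 1747941997374548469 / 1517320787547910772000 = 0.00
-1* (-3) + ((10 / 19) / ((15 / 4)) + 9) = 692 / 57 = 12.14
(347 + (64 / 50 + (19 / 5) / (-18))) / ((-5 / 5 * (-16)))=156631 / 7200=21.75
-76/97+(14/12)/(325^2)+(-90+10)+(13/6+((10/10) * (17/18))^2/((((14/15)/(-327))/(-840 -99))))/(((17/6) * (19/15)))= 22707199258306063/277984297500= 81685.19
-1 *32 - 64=-96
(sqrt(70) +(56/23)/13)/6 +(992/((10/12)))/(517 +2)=sqrt(70)/6 +1803868/775905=3.72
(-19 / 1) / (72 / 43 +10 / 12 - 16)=4902 / 3481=1.41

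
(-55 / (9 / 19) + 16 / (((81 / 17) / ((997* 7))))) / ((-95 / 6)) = -3777766 / 2565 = -1472.81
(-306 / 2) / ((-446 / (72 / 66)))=918 / 2453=0.37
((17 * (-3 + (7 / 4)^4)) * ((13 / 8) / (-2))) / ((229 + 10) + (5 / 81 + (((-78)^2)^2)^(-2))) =-0.37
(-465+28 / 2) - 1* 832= -1283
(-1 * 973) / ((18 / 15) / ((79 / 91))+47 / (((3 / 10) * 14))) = -8071035 / 104291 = -77.39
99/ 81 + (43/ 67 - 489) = -293743/ 603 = -487.14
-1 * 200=-200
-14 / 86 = -7 / 43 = -0.16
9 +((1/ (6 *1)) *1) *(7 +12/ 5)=317/ 30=10.57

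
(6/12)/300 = 1/600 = 0.00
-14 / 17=-0.82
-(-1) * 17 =17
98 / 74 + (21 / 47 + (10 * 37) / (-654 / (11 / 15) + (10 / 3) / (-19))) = 131915179 / 97258792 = 1.36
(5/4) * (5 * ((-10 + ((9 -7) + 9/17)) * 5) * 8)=-31750/17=-1867.65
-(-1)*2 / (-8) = -0.25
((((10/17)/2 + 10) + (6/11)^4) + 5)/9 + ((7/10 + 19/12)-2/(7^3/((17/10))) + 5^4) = 9665513246437/15366900780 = 628.98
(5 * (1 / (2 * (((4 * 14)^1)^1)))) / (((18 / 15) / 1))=25 / 672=0.04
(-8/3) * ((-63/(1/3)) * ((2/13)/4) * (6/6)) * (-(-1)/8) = 63/26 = 2.42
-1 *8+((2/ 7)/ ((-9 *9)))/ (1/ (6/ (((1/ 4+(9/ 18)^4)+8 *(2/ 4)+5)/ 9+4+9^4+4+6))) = -159087496/ 19885929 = -8.00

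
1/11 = 0.09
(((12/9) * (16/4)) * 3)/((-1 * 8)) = -2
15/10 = 3/2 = 1.50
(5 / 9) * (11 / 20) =11 / 36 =0.31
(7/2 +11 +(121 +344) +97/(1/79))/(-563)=-16285/1126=-14.46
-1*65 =-65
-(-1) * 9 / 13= 9 / 13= 0.69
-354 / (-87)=118 / 29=4.07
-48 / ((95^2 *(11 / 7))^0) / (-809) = 48 / 809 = 0.06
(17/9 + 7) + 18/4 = 241/18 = 13.39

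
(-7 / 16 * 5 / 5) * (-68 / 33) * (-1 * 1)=-119 / 132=-0.90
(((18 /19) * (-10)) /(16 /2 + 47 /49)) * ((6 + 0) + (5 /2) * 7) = -207270 /8341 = -24.85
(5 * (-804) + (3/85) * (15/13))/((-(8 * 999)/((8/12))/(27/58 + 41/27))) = 70776743/106381512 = 0.67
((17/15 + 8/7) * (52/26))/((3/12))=1912/105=18.21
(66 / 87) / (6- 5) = 22 / 29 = 0.76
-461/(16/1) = -461/16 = -28.81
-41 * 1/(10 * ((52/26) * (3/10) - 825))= 41/8244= 0.00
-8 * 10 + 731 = 651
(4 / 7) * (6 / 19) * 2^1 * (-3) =-1.08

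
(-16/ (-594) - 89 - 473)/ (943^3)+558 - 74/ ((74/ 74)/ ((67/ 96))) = 2017743224523869/ 3984845706864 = 506.35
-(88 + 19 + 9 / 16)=-1721 / 16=-107.56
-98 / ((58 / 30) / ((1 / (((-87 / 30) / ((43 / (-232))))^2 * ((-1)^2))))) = -33975375 / 164089192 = -0.21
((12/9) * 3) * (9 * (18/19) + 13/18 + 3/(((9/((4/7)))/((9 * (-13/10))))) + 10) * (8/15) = 3259664/89775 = 36.31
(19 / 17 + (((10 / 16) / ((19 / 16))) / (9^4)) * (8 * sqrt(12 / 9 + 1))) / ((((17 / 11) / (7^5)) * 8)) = 1848770 * sqrt(21) / 6357609 + 3512663 / 2312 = 1520.65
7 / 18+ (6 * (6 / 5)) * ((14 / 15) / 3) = 1183 / 450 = 2.63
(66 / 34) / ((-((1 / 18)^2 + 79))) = -972 / 39559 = -0.02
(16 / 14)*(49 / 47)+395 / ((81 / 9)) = 19069 / 423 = 45.08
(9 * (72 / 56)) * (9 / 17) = 729 / 119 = 6.13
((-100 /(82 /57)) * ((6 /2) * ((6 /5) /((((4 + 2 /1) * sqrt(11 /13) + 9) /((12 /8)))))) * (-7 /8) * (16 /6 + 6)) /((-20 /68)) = -10316943 /5986 + 264537 * sqrt(143) /2993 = -666.58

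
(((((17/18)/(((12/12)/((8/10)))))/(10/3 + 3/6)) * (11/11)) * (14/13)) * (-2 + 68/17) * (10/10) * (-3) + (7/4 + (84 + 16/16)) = 85.48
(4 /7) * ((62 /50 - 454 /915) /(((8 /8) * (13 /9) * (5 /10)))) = 81672 /138775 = 0.59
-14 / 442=-7 / 221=-0.03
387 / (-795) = -0.49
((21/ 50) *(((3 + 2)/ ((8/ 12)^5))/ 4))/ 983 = 5103/ 1258240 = 0.00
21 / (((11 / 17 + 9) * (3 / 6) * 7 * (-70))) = -51 / 5740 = -0.01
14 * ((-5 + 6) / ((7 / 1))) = 2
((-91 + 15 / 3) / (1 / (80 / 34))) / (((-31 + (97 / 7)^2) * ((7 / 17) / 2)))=-4816 / 789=-6.10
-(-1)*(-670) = -670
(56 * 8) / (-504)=-8 / 9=-0.89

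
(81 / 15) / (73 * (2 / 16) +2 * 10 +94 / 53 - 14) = 11448 / 35825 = 0.32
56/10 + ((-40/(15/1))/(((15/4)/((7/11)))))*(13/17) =44212/8415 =5.25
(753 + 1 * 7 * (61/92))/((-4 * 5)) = -69703/1840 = -37.88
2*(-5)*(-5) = 50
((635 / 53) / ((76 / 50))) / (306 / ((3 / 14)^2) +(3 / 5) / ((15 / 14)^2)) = 5953125 / 5033380744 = 0.00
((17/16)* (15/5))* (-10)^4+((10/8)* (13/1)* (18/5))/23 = 1466367/46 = 31877.54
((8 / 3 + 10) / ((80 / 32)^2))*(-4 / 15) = -608 / 1125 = -0.54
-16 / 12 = -4 / 3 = -1.33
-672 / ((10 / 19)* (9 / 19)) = -40432 / 15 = -2695.47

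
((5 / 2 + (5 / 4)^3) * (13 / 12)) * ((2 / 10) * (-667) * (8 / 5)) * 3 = -494247 / 160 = -3089.04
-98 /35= -14 /5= -2.80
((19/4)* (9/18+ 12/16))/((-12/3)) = -95/64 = -1.48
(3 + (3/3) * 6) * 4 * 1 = 36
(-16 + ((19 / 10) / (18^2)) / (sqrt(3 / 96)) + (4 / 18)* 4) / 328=-0.05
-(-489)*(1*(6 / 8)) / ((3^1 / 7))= 3423 / 4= 855.75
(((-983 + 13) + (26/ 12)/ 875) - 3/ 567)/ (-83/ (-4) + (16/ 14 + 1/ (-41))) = -3758275906/ 84729375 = -44.36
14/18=7/9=0.78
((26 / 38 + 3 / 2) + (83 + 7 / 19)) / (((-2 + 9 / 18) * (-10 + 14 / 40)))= 5.91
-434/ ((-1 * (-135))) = -434/ 135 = -3.21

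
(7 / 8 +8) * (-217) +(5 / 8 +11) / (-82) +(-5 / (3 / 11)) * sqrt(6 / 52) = -1263467 / 656 - 55 * sqrt(78) / 78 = -1932.24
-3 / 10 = -0.30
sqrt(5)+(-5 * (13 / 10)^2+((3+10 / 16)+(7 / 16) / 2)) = -737 / 160+sqrt(5) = -2.37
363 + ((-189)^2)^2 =1275990204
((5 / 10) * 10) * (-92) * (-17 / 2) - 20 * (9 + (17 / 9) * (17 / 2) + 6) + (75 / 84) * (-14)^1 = 58975 / 18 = 3276.39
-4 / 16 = -1 / 4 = -0.25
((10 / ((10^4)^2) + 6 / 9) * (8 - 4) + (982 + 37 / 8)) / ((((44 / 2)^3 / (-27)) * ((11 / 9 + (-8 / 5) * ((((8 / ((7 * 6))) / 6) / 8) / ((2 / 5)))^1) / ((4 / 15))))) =-1402320938067 / 2528900000000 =-0.55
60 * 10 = 600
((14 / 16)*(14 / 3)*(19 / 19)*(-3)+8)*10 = -85 / 2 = -42.50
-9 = -9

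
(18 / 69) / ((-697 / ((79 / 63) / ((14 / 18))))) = -474 / 785519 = -0.00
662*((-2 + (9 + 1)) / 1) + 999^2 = 1003297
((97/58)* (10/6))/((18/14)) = 2.17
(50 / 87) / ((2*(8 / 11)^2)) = 3025 / 5568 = 0.54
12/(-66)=-2/11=-0.18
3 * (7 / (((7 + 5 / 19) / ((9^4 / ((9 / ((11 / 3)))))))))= 7728.46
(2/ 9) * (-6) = -4/ 3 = -1.33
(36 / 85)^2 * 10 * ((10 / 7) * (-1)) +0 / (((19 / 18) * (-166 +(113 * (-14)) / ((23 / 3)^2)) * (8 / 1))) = -5184 / 2023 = -2.56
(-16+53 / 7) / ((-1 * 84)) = 0.10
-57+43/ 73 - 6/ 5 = -21028/ 365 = -57.61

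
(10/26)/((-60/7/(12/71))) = -7/923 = -0.01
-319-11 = -330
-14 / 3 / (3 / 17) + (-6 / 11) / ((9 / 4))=-2642 / 99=-26.69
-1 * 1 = -1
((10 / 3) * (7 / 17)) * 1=70 / 51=1.37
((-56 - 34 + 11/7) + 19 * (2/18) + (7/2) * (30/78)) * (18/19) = -139183/1729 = -80.50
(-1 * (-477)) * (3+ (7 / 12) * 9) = 15741 / 4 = 3935.25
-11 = -11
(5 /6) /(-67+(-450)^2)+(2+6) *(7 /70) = 4858417 /6072990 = 0.80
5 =5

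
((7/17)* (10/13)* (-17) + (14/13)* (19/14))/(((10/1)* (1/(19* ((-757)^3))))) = 420350352117/130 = 3233464247.05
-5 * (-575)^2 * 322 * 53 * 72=-2031280650000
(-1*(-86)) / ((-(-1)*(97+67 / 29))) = 1247 / 1440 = 0.87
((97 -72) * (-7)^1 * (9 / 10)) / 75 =-2.10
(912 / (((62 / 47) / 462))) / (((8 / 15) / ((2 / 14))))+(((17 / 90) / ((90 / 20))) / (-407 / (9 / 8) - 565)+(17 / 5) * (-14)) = 994939902841 / 11635695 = 85507.56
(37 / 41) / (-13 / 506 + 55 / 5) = 18722 / 227673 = 0.08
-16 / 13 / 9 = -16 / 117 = -0.14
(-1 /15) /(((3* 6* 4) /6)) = -1 /180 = -0.01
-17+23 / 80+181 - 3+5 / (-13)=167339 / 1040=160.90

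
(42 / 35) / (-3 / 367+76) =2202 / 139445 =0.02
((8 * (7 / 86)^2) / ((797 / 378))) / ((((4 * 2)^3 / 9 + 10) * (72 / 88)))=29106 / 63367079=0.00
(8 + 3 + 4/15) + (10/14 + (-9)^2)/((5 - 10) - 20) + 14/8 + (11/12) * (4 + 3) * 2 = 15807/700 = 22.58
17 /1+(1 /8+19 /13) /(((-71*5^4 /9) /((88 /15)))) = 9805786 /576875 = 17.00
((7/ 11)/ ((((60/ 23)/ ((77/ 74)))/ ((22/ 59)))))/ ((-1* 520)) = -12397/ 68109600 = -0.00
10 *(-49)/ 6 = -245/ 3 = -81.67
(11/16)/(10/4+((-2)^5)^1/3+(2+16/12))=-33/232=-0.14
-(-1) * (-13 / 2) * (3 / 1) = -39 / 2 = -19.50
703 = 703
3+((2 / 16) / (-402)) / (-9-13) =212257 / 70752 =3.00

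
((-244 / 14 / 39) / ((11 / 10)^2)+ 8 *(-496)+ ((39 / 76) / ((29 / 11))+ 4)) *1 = -288610675291 / 72804732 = -3964.17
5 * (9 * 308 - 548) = 11120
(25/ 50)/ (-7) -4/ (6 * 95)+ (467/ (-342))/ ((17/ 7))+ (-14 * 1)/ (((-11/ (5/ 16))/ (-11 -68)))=-15108503/ 471240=-32.06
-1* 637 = -637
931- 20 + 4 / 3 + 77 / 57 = 17360 / 19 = 913.68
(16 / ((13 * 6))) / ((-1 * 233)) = -8 / 9087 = -0.00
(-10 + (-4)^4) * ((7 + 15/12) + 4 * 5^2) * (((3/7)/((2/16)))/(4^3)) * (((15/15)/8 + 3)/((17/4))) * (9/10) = 7189965/7616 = 944.06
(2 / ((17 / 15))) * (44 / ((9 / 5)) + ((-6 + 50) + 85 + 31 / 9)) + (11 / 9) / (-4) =169253 / 612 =276.56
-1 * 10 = -10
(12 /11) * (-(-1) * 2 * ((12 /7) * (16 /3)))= 19.95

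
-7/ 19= -0.37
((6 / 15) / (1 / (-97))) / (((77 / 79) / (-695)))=2130314 / 77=27666.42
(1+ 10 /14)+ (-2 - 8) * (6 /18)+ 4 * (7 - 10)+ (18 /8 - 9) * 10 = -3407 /42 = -81.12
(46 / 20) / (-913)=-23 / 9130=-0.00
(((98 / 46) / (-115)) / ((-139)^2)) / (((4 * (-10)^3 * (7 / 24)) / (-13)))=-0.00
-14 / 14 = -1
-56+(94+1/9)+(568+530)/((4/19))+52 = 95501/18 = 5305.61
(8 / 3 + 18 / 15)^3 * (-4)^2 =3121792 / 3375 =924.98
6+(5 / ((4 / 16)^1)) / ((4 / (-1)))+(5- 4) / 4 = 5 / 4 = 1.25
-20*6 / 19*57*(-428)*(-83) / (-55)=2557728 / 11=232520.73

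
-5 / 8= -0.62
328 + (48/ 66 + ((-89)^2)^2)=690168267/ 11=62742569.73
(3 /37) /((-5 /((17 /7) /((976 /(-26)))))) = 663 /631960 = 0.00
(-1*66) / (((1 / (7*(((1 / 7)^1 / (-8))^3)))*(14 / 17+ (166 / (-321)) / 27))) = 4862187 / 1486664704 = 0.00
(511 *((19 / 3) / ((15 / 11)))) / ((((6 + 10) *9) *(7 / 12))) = 15257 / 540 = 28.25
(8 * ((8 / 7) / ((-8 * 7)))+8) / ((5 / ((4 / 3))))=512 / 245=2.09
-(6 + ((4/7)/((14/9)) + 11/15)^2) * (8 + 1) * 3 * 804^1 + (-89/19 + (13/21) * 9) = -178537131218/1140475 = -156546.29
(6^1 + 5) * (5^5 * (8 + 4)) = 412500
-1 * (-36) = 36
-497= -497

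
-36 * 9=-324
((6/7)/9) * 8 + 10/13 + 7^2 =13795/273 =50.53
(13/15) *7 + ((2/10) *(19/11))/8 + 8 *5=12173/264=46.11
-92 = -92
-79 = -79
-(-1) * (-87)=-87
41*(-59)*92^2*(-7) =143320912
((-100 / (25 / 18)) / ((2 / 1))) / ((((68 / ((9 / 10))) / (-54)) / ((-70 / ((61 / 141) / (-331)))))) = 1428972678 / 1037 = 1377987.15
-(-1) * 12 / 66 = 2 / 11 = 0.18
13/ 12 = 1.08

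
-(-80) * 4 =320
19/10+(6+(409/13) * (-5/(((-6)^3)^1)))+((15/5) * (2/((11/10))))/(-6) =1192151/154440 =7.72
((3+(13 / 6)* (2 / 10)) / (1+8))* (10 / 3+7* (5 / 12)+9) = 6283 / 1080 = 5.82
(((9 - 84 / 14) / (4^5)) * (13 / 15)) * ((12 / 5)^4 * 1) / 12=351 / 50000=0.01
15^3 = 3375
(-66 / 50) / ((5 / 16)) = -528 / 125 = -4.22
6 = 6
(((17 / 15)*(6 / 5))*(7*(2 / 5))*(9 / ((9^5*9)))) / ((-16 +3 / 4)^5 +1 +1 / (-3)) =-487424 / 6234065833370625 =-0.00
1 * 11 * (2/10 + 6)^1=341/5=68.20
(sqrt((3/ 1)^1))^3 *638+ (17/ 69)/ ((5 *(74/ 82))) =697/ 12765+ 1914 *sqrt(3) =3315.20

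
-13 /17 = -0.76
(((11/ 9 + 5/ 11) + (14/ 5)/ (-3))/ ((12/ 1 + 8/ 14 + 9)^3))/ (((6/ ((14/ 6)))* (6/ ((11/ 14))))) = 15778/ 4183185465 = 0.00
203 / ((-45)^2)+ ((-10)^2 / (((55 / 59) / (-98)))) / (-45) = 5206033 / 22275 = 233.72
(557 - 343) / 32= 107 / 16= 6.69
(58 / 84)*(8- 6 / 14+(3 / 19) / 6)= 5.25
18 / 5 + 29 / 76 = 1513 / 380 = 3.98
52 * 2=104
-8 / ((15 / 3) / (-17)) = 136 / 5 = 27.20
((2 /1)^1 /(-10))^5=-1 /3125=-0.00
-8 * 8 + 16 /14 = -440 /7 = -62.86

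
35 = 35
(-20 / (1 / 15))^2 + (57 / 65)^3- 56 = 24701056193 / 274625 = 89944.67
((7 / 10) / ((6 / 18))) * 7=147 / 10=14.70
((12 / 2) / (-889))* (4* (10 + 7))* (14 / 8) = -102 / 127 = -0.80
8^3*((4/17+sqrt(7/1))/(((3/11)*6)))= 901.45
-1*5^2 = -25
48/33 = 16/11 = 1.45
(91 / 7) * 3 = 39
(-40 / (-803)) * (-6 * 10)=-2400 / 803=-2.99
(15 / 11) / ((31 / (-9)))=-135 / 341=-0.40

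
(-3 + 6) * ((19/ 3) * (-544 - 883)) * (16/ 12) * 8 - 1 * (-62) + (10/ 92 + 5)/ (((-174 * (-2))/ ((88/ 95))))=-3664313291/ 12673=-289143.32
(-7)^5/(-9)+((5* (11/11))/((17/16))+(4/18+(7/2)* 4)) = 96205/51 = 1886.37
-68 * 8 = -544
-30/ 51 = -10/ 17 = -0.59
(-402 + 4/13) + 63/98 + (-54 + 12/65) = -413927/910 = -454.86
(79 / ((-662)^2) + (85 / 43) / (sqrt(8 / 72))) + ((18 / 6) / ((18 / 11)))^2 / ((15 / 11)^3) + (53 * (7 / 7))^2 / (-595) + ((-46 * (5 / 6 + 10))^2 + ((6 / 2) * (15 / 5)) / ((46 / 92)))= 4229251162566761878 / 17028942973875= 248356.65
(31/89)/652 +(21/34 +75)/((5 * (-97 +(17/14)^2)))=-4857094573/30782983580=-0.16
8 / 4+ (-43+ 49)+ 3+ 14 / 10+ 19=157 / 5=31.40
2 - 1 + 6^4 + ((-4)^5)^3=-1073740527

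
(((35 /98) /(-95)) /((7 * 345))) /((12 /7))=-1 /1101240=-0.00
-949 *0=0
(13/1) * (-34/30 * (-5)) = 221/3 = 73.67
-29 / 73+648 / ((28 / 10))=118057 / 511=231.03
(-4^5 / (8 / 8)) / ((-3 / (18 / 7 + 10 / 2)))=54272 / 21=2584.38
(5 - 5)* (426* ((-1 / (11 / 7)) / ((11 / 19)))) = 0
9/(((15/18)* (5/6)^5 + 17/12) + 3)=419904/221689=1.89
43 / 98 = 0.44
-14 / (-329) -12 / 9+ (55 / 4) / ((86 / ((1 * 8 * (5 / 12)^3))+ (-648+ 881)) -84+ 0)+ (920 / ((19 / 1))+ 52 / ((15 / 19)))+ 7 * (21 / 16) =974534915869 / 7972918320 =122.23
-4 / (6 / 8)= -16 / 3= -5.33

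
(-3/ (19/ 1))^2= 0.02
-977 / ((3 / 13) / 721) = -9157421 / 3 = -3052473.67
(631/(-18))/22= -631/396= -1.59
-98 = -98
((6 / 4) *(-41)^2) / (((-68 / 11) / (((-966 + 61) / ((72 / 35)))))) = 585702425 / 3264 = 179443.14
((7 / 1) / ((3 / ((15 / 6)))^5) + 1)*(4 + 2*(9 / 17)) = 1274993 / 66096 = 19.29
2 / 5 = 0.40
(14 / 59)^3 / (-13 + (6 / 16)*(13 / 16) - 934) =-7168 / 507902267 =-0.00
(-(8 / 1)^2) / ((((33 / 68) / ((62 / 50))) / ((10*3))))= -269824 / 55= -4905.89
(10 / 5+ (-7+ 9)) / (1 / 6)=24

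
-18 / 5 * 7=-126 / 5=-25.20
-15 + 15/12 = -55/4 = -13.75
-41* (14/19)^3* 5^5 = -351575000/6859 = -51257.47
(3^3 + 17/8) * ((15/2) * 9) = 31455/16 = 1965.94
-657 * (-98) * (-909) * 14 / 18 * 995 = -45293297490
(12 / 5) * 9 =108 / 5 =21.60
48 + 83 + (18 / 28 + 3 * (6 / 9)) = 133.64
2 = 2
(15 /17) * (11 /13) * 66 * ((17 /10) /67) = 1089 /871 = 1.25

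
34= 34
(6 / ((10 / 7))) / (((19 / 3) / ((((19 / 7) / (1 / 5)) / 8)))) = 9 / 8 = 1.12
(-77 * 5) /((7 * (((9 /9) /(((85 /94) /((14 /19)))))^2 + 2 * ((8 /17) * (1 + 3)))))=-13041125 /1050096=-12.42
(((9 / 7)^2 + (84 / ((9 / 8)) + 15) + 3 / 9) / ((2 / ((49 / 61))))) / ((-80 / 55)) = -49401 / 1952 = -25.31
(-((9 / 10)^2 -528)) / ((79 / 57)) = 3004983 / 7900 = 380.38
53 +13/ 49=2610/ 49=53.27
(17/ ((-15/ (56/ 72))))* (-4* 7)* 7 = 23324/ 135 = 172.77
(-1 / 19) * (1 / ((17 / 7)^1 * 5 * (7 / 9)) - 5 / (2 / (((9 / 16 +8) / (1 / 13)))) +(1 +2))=748477 / 51680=14.48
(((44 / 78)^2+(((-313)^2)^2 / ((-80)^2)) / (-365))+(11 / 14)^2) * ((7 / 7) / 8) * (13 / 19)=-715160868898369 / 2035627776000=-351.32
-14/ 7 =-2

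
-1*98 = -98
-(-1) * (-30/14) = -15/7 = -2.14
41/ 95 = 0.43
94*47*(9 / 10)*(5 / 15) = 6627 / 5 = 1325.40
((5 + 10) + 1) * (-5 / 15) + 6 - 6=-16 / 3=-5.33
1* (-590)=-590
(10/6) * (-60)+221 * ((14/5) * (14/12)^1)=9329/15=621.93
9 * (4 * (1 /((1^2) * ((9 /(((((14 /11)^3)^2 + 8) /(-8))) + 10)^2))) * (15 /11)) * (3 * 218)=1889.06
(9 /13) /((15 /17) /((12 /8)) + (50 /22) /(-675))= 45441 /38389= 1.18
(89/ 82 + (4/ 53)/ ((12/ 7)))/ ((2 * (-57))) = -775/ 78228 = -0.01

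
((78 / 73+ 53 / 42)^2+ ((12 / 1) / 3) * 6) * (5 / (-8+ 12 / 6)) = -1383297845 / 56402136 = -24.53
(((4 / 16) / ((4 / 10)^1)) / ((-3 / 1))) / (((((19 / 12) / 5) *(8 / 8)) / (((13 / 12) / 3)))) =-325 / 1368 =-0.24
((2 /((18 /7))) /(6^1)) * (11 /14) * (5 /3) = 55 /324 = 0.17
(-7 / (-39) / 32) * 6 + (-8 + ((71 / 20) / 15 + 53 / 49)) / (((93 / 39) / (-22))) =61.68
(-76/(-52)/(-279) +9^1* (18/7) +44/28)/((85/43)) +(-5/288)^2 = 248612515969/19888727040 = 12.50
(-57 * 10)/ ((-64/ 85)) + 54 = 25953/ 32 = 811.03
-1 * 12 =-12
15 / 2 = 7.50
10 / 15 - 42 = -124 / 3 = -41.33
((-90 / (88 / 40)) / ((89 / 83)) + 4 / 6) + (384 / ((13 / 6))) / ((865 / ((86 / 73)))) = -89790922492 / 2410939245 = -37.24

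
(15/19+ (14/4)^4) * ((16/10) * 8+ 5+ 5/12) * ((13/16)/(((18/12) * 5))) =651610531/2188800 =297.70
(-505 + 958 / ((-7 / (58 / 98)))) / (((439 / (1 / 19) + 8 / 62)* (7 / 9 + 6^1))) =-0.01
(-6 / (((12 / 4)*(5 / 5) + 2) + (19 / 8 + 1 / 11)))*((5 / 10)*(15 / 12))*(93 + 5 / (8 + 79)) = -46.74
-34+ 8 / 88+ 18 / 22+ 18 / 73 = -26374 / 803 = -32.84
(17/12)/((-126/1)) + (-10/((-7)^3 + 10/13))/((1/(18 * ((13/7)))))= 2165029/2242296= 0.97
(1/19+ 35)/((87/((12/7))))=2664/3857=0.69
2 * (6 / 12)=1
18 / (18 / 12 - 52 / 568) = 639 / 50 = 12.78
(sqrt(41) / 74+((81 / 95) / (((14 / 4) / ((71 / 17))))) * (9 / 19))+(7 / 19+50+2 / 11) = sqrt(41) / 74+120576023 / 2362745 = 51.12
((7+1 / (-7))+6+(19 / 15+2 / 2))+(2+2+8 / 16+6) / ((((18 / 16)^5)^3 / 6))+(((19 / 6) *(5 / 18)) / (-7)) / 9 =82873761861749959 / 3202750943694540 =25.88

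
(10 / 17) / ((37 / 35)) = 350 / 629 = 0.56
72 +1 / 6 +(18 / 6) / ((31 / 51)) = 14341 / 186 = 77.10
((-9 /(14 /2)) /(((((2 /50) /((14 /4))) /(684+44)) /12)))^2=965895840000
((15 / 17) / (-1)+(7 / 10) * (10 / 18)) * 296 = -22348 / 153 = -146.07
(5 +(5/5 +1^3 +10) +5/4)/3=73/12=6.08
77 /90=0.86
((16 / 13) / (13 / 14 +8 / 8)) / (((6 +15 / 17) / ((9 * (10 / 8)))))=4760 / 4563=1.04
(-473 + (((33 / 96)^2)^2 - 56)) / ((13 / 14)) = -298674957 / 524288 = -569.68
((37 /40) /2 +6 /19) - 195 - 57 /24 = -298827 /1520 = -196.60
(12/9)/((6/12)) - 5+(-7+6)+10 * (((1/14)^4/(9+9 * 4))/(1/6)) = -32013/9604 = -3.33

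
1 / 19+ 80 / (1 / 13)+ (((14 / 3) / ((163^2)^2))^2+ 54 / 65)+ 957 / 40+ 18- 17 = 1065.81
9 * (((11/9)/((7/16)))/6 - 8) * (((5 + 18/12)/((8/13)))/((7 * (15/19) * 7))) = -285779/15435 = -18.51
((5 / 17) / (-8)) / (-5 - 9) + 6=11429 / 1904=6.00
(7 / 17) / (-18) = -7 / 306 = -0.02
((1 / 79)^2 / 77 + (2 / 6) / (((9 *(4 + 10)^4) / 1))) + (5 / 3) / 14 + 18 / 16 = 88585133093 / 71207014032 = 1.24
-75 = -75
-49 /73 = -0.67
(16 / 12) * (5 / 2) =10 / 3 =3.33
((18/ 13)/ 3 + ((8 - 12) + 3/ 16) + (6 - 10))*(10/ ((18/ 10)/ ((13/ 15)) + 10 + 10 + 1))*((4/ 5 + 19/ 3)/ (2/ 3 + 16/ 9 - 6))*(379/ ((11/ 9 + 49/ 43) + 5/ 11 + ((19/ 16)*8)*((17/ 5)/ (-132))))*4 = 263957571009/ 70062880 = 3767.44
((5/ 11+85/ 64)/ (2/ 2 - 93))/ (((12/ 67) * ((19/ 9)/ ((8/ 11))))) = -252255/ 6768256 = -0.04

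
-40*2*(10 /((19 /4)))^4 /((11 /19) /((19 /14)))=-102400000 /27797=-3683.85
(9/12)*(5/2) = 15/8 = 1.88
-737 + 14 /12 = -4415 /6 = -735.83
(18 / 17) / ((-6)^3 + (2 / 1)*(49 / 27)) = -243 / 48739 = -0.00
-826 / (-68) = 413 / 34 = 12.15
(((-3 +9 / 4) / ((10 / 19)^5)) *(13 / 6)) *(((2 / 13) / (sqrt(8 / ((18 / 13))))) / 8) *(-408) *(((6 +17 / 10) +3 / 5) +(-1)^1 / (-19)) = 31643372331 *sqrt(13) / 104000000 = 1097.04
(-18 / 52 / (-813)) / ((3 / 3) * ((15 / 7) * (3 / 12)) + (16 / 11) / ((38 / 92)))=8778 / 83646589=0.00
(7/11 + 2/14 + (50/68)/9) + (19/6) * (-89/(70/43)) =-172.27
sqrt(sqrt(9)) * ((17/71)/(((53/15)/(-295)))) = -75225 * sqrt(3)/3763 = -34.62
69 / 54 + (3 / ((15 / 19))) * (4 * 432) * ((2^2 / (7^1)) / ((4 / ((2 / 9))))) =132133 / 630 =209.73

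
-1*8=-8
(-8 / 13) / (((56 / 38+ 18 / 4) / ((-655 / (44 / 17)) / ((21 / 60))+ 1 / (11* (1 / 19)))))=16884768 / 227227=74.31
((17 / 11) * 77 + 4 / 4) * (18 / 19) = 2160 / 19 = 113.68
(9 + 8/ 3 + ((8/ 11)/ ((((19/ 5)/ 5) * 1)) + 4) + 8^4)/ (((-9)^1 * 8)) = -57.12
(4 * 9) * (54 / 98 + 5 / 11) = 19512 / 539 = 36.20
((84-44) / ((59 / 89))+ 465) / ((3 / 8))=247960 / 177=1400.90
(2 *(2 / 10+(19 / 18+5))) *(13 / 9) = 7319 / 405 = 18.07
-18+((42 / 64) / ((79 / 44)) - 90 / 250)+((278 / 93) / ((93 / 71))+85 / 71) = -140832947327 / 9702448200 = -14.52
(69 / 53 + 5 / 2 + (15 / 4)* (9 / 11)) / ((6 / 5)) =80105 / 13992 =5.73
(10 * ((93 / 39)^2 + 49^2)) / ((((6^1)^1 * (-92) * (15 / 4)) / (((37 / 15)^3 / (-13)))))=13.42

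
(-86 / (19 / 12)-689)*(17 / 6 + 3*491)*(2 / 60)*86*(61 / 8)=-65606037959 / 2736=-23978815.04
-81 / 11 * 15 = -1215 / 11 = -110.45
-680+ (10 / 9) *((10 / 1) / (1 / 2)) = -5920 / 9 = -657.78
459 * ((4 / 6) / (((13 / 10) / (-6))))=-18360 / 13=-1412.31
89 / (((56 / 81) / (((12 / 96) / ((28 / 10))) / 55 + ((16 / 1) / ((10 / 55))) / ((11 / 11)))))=781578153 / 68992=11328.53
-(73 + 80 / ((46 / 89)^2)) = -197037 / 529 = -372.47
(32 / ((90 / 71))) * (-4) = -4544 / 45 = -100.98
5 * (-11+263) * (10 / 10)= 1260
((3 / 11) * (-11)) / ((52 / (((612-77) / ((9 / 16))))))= -2140 / 39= -54.87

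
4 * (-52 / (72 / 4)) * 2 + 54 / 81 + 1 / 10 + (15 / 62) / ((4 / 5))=-245989 / 11160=-22.04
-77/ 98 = -11/ 14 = -0.79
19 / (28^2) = 19 / 784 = 0.02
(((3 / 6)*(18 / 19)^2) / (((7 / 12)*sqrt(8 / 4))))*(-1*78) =-75816*sqrt(2) / 2527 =-42.43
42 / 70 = 3 / 5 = 0.60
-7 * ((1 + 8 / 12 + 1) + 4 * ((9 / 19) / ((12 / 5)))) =-24.19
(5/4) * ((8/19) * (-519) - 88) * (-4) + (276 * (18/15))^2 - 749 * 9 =104485.07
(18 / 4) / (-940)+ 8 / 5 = 2999 / 1880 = 1.60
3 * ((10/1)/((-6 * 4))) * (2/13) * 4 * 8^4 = -40960/13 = -3150.77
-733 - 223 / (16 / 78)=-14561 / 8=-1820.12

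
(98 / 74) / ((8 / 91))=4459 / 296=15.06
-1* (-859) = 859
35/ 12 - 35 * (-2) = 875/ 12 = 72.92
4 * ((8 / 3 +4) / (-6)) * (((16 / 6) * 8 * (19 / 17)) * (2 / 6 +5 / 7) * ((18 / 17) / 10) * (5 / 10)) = -107008 / 18207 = -5.88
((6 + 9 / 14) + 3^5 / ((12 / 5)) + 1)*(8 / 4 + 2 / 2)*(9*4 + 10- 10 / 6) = 57931 / 4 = 14482.75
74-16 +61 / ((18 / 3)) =68.17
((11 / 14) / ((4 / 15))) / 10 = 33 / 112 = 0.29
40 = 40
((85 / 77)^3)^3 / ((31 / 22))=463233892566406250 / 268154775265846777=1.73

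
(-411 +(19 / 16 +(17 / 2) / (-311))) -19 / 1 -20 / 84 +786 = 37296929 / 104496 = 356.92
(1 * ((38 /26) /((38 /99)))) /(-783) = -11 /2262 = -0.00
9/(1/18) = 162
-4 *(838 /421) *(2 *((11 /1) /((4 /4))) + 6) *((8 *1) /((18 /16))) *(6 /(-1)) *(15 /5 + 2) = 60067840 /1263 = 47559.65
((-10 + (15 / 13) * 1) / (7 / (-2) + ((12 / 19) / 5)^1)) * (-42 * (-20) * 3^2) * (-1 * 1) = -165186000 / 8333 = -19823.11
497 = 497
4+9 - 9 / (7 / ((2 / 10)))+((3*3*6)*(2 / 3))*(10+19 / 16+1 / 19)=1110251 / 2660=417.39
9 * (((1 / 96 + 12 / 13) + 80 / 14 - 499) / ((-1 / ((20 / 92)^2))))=322589175 / 1540448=209.41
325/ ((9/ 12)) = 433.33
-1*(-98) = 98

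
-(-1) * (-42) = -42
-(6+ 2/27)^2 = -26896/729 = -36.89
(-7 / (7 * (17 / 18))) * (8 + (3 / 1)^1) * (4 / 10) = -396 / 85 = -4.66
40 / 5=8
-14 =-14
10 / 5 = 2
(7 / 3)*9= 21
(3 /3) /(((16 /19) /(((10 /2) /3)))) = 95 /48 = 1.98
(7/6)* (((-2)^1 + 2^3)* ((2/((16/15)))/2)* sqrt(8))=18.56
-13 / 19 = -0.68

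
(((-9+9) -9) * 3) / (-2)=27 / 2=13.50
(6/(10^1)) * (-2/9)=-2/15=-0.13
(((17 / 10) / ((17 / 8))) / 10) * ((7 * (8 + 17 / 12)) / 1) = 791 / 150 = 5.27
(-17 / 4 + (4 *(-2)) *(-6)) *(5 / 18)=875 / 72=12.15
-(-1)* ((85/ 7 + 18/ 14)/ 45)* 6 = 188/ 105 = 1.79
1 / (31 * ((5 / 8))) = 8 / 155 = 0.05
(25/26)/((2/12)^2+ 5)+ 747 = 1758141/2353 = 747.19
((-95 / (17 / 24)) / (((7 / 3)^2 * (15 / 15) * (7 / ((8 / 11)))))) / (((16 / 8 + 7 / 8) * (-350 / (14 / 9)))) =29184 / 7376215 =0.00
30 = 30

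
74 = 74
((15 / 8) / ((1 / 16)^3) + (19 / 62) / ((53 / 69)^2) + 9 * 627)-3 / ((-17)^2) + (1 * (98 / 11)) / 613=4521822654802105 / 339386396866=13323.52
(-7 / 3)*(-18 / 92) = 21 / 46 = 0.46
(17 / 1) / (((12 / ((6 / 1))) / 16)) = 136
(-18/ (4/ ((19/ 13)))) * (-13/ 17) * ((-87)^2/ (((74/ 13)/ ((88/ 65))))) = 28474578/ 3145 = 9053.92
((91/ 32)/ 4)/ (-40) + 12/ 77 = 54433/ 394240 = 0.14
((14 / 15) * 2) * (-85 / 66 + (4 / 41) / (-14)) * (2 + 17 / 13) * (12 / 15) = -8437288 / 1319175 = -6.40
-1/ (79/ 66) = -66/ 79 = -0.84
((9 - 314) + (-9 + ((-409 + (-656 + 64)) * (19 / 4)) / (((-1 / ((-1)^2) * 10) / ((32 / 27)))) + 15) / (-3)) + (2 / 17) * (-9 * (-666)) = 1448153 / 6885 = 210.33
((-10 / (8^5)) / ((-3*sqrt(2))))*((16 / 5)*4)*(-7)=-7*sqrt(2) / 1536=-0.01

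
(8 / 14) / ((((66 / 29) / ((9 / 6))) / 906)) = 26274 / 77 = 341.22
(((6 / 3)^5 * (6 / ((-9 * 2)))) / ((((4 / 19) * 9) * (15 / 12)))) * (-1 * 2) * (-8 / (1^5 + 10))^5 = -39845888 / 21741885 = -1.83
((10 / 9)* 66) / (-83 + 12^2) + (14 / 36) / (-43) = 56333 / 47214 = 1.19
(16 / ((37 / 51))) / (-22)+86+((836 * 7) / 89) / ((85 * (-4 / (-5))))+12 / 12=53551954 / 615791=86.96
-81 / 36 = -9 / 4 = -2.25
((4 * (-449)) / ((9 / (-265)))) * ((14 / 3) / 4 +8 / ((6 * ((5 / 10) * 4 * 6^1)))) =5473310 / 81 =67571.73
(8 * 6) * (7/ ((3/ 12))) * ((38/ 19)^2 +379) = 514752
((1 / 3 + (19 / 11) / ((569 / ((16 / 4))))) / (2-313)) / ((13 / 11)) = -499 / 530877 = -0.00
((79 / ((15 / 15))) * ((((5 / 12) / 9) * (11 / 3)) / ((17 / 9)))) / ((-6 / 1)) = -4345 / 3672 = -1.18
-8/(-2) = 4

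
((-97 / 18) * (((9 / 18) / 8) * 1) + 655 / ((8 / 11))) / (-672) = -259283 / 193536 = -1.34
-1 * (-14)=14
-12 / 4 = -3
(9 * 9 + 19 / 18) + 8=1621 / 18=90.06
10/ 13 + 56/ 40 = 2.17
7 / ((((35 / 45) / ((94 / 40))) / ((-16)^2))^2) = 732893184 / 175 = 4187961.05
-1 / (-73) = 1 / 73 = 0.01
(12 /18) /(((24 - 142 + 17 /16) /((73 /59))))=-2336 /331167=-0.01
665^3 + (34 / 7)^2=14409902781 / 49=294079648.59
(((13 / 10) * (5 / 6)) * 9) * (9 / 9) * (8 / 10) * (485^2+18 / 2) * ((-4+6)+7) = 82567134 / 5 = 16513426.80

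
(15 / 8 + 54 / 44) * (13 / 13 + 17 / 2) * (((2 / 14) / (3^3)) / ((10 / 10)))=247 / 1584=0.16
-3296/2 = -1648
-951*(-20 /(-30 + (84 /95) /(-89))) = -26802350 /42289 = -633.79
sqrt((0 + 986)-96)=29.83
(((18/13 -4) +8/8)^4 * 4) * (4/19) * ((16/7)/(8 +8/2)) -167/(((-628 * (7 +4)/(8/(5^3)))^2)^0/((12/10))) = -540780798/2713295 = -199.31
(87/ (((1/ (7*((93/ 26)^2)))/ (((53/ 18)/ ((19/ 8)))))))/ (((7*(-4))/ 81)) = -358924851/ 12844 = -27944.94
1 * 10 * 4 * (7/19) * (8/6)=1120/57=19.65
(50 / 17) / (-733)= -50 / 12461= -0.00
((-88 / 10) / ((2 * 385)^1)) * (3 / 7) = -6 / 1225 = -0.00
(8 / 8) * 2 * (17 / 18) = 1.89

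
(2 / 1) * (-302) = -604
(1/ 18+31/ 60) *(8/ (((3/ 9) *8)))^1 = 1.72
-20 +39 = 19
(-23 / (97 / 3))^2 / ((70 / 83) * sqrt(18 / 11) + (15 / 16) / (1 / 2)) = 320696728 / 794919365 - 39340672 * sqrt(22) / 794919365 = 0.17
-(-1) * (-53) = -53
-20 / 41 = -0.49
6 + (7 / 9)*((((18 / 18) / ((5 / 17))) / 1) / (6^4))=350039 / 58320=6.00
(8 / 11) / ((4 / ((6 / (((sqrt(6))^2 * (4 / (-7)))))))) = -7 / 22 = -0.32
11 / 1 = 11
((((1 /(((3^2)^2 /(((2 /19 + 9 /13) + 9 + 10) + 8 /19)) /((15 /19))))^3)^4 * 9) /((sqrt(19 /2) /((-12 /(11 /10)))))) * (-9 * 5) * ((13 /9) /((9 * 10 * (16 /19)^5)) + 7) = 38973358686265470915090421641766984370097940102681884765625 * sqrt(38) /6943591145567394714337822182621769066659984201727395386059547712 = 0.00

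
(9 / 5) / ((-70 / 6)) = -27 / 175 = -0.15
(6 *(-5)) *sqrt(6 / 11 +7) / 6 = -5 *sqrt(913) / 11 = -13.73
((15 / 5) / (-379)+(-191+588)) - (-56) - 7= 169031 / 379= 445.99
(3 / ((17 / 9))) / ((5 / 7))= 189 / 85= 2.22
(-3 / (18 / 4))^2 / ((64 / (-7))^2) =49 / 9216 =0.01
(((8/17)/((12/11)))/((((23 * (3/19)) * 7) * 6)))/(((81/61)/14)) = 25498/855117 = 0.03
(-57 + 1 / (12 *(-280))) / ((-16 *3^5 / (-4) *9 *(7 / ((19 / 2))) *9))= -3638899 / 3703553280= -0.00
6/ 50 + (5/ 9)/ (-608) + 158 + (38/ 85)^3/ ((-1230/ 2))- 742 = -402236163701453/ 688900860000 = -583.88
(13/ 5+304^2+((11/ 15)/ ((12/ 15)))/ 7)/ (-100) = -38815867/ 42000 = -924.19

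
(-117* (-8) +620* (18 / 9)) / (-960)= -34 / 15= -2.27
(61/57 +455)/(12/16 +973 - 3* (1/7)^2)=5095216/10878051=0.47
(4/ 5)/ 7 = 4/ 35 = 0.11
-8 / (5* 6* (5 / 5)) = -0.27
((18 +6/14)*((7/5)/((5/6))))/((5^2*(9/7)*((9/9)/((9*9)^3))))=319927482/625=511883.97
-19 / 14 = -1.36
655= 655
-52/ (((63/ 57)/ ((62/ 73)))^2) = -72159568/ 2350089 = -30.71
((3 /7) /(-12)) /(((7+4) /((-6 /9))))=1 /462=0.00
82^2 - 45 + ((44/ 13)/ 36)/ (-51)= 39853582/ 5967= 6679.00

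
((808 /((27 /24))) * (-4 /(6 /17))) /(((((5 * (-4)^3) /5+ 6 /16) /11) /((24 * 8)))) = 1237778432 /4581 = 270198.30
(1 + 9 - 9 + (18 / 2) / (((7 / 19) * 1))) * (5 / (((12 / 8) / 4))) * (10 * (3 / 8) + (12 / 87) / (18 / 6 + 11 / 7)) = 1281.66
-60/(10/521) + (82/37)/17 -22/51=-5899330/1887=-3126.30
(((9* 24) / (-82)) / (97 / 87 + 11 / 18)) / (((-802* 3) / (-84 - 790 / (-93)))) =-21992904 / 459213571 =-0.05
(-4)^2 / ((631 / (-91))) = -1456 / 631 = -2.31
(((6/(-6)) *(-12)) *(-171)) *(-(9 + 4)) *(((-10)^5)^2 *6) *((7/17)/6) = 109842352941176.47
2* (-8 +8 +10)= 20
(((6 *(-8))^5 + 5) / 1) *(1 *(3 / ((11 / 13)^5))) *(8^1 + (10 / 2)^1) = -3689670185532201 / 161051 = -22909948932.53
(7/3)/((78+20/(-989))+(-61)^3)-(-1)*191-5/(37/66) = 182.08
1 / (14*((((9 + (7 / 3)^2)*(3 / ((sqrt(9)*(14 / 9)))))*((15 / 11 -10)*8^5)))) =-11 / 404684800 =-0.00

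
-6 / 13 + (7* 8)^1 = 722 / 13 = 55.54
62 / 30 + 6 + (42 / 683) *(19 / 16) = 667129 / 81960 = 8.14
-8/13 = -0.62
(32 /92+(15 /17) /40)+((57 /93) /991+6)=612175357 /96095288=6.37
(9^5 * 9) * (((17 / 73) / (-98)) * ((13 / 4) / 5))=-117448461 / 143080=-820.86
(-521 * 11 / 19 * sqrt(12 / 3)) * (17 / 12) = -97427 / 114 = -854.62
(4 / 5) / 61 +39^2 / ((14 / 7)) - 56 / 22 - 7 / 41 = 208477513 / 275110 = 757.80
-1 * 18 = -18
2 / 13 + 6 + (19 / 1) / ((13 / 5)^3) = 15895 / 2197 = 7.23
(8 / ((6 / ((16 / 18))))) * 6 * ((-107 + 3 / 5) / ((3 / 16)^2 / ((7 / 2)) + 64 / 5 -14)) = 30507008 / 47979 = 635.84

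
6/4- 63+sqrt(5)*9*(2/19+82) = -123/2+14040*sqrt(5)/19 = 1590.84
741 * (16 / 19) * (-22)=-13728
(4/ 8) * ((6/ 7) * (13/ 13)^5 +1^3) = 13/ 14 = 0.93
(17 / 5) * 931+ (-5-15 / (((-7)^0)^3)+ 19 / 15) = 9440 / 3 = 3146.67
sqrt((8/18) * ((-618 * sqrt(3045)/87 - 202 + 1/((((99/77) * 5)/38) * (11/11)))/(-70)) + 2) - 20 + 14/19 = -366/19 + sqrt(3763620 * sqrt(3045) + 270790226)/9135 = -16.87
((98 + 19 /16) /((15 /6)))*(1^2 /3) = 529 /40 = 13.22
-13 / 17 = -0.76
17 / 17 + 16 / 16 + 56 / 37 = 130 / 37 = 3.51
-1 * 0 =0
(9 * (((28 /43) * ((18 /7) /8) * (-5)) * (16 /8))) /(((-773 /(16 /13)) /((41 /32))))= 16605 /432107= 0.04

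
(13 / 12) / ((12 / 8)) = 13 / 18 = 0.72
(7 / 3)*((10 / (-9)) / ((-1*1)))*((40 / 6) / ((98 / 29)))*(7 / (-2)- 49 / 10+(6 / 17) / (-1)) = -143840 / 3213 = -44.77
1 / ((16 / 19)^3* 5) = 6859 / 20480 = 0.33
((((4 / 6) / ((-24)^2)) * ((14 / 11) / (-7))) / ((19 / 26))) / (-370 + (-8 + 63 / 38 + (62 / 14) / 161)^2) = 313721863 / 359650770778926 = 0.00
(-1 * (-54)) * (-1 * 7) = -378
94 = 94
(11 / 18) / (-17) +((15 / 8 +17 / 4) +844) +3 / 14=7285399 / 8568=850.30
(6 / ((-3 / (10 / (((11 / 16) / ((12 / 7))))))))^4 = 217432719360000 / 35153041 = 6185317.49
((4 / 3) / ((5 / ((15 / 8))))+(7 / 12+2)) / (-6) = -37 / 72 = -0.51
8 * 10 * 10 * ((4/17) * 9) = 28800/17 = 1694.12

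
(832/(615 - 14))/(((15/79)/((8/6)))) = 262912/27045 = 9.72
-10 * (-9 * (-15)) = -1350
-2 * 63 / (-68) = 63 / 34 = 1.85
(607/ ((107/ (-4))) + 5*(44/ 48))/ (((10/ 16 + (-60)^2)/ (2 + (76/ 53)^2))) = -176614596/ 8657717215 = -0.02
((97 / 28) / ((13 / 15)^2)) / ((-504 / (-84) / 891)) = 6482025 / 9464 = 684.91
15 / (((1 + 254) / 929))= 929 / 17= 54.65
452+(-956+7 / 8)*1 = -4025 / 8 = -503.12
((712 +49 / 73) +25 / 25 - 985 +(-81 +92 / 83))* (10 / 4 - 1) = -3192066 / 6059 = -526.83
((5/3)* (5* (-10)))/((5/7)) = -350/3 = -116.67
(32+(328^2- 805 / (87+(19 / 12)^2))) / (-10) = -10760.70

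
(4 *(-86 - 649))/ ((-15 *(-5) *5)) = -196/ 25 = -7.84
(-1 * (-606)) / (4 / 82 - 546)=-12423 / 11192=-1.11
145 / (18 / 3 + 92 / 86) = 6235 / 304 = 20.51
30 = 30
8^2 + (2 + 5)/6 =391/6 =65.17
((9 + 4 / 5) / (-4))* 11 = -539 / 20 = -26.95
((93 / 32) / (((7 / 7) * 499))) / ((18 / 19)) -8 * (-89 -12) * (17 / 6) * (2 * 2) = 877346381 / 95808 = 9157.34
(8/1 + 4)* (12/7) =144/7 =20.57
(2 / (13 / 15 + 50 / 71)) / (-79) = -2130 / 132167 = -0.02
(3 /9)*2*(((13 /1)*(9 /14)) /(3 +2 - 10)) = -39 /35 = -1.11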